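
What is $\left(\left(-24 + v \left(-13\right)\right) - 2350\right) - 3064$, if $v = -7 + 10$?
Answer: $-5477$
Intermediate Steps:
$v = 3$
$\left(\left(-24 + v \left(-13\right)\right) - 2350\right) - 3064 = \left(\left(-24 + 3 \left(-13\right)\right) - 2350\right) - 3064 = \left(\left(-24 - 39\right) - 2350\right) - 3064 = \left(-63 - 2350\right) - 3064 = -2413 - 3064 = -5477$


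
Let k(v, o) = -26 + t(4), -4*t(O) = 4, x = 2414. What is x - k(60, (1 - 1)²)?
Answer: 2441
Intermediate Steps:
t(O) = -1 (t(O) = -¼*4 = -1)
k(v, o) = -27 (k(v, o) = -26 - 1 = -27)
x - k(60, (1 - 1)²) = 2414 - 1*(-27) = 2414 + 27 = 2441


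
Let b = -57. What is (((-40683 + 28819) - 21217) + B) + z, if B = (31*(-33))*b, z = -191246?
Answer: -166016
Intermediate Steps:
B = 58311 (B = (31*(-33))*(-57) = -1023*(-57) = 58311)
(((-40683 + 28819) - 21217) + B) + z = (((-40683 + 28819) - 21217) + 58311) - 191246 = ((-11864 - 21217) + 58311) - 191246 = (-33081 + 58311) - 191246 = 25230 - 191246 = -166016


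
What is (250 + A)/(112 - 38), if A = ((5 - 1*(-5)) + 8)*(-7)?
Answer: 62/37 ≈ 1.6757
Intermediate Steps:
A = -126 (A = ((5 + 5) + 8)*(-7) = (10 + 8)*(-7) = 18*(-7) = -126)
(250 + A)/(112 - 38) = (250 - 126)/(112 - 38) = 124/74 = 124*(1/74) = 62/37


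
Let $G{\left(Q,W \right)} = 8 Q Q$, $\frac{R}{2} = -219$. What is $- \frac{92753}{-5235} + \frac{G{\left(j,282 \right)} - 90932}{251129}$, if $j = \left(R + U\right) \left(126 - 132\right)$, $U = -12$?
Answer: $\frac{328122139117}{1314660315} \approx 249.59$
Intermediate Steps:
$R = -438$ ($R = 2 \left(-219\right) = -438$)
$j = 2700$ ($j = \left(-438 - 12\right) \left(126 - 132\right) = \left(-450\right) \left(-6\right) = 2700$)
$G{\left(Q,W \right)} = 8 Q^{2}$
$- \frac{92753}{-5235} + \frac{G{\left(j,282 \right)} - 90932}{251129} = - \frac{92753}{-5235} + \frac{8 \cdot 2700^{2} - 90932}{251129} = \left(-92753\right) \left(- \frac{1}{5235}\right) + \left(8 \cdot 7290000 - 90932\right) \frac{1}{251129} = \frac{92753}{5235} + \left(58320000 - 90932\right) \frac{1}{251129} = \frac{92753}{5235} + 58229068 \cdot \frac{1}{251129} = \frac{92753}{5235} + \frac{58229068}{251129} = \frac{328122139117}{1314660315}$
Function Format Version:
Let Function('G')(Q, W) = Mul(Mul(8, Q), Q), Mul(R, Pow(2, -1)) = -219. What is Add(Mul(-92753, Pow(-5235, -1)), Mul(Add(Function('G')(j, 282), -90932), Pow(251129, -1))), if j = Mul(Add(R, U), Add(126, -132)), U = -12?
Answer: Rational(328122139117, 1314660315) ≈ 249.59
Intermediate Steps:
R = -438 (R = Mul(2, -219) = -438)
j = 2700 (j = Mul(Add(-438, -12), Add(126, -132)) = Mul(-450, -6) = 2700)
Function('G')(Q, W) = Mul(8, Pow(Q, 2))
Add(Mul(-92753, Pow(-5235, -1)), Mul(Add(Function('G')(j, 282), -90932), Pow(251129, -1))) = Add(Mul(-92753, Pow(-5235, -1)), Mul(Add(Mul(8, Pow(2700, 2)), -90932), Pow(251129, -1))) = Add(Mul(-92753, Rational(-1, 5235)), Mul(Add(Mul(8, 7290000), -90932), Rational(1, 251129))) = Add(Rational(92753, 5235), Mul(Add(58320000, -90932), Rational(1, 251129))) = Add(Rational(92753, 5235), Mul(58229068, Rational(1, 251129))) = Add(Rational(92753, 5235), Rational(58229068, 251129)) = Rational(328122139117, 1314660315)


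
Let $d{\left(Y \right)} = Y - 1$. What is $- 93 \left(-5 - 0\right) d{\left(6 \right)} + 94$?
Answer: $2419$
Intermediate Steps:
$d{\left(Y \right)} = -1 + Y$ ($d{\left(Y \right)} = Y - 1 = -1 + Y$)
$- 93 \left(-5 - 0\right) d{\left(6 \right)} + 94 = - 93 \left(-5 - 0\right) \left(-1 + 6\right) + 94 = - 93 \left(-5 + 0\right) 5 + 94 = - 93 \left(\left(-5\right) 5\right) + 94 = \left(-93\right) \left(-25\right) + 94 = 2325 + 94 = 2419$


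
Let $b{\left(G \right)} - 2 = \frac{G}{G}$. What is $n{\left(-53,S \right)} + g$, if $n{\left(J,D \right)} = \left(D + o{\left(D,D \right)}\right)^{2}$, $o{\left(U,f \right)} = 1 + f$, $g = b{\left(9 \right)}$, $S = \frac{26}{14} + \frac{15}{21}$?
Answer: $\frac{1996}{49} \approx 40.735$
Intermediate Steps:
$b{\left(G \right)} = 3$ ($b{\left(G \right)} = 2 + \frac{G}{G} = 2 + 1 = 3$)
$S = \frac{18}{7}$ ($S = 26 \cdot \frac{1}{14} + 15 \cdot \frac{1}{21} = \frac{13}{7} + \frac{5}{7} = \frac{18}{7} \approx 2.5714$)
$g = 3$
$n{\left(J,D \right)} = \left(1 + 2 D\right)^{2}$ ($n{\left(J,D \right)} = \left(D + \left(1 + D\right)\right)^{2} = \left(1 + 2 D\right)^{2}$)
$n{\left(-53,S \right)} + g = \left(1 + 2 \cdot \frac{18}{7}\right)^{2} + 3 = \left(1 + \frac{36}{7}\right)^{2} + 3 = \left(\frac{43}{7}\right)^{2} + 3 = \frac{1849}{49} + 3 = \frac{1996}{49}$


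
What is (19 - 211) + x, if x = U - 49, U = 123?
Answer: -118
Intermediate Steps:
x = 74 (x = 123 - 49 = 74)
(19 - 211) + x = (19 - 211) + 74 = -192 + 74 = -118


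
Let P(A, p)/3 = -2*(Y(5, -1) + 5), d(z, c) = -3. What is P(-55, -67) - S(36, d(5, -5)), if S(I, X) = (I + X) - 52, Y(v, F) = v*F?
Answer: 19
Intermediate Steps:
Y(v, F) = F*v
P(A, p) = 0 (P(A, p) = 3*(-2*(-1*5 + 5)) = 3*(-2*(-5 + 5)) = 3*(-2*0) = 3*0 = 0)
S(I, X) = -52 + I + X
P(-55, -67) - S(36, d(5, -5)) = 0 - (-52 + 36 - 3) = 0 - 1*(-19) = 0 + 19 = 19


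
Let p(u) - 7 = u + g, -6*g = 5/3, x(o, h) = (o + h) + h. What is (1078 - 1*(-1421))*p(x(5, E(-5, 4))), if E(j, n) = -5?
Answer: 25823/6 ≈ 4303.8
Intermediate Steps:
x(o, h) = o + 2*h (x(o, h) = (h + o) + h = o + 2*h)
g = -5/18 (g = -5/(6*3) = -⅙*5/3 = -5/18 ≈ -0.27778)
p(u) = 121/18 + u (p(u) = 7 + (u - 5/18) = 7 + (-5/18 + u) = 121/18 + u)
(1078 - 1*(-1421))*p(x(5, E(-5, 4))) = (1078 - 1*(-1421))*(121/18 + (5 + 2*(-5))) = (1078 + 1421)*(121/18 + (5 - 10)) = 2499*(121/18 - 5) = 2499*(31/18) = 25823/6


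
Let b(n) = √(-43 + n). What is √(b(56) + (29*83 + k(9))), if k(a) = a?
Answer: √(2416 + √13) ≈ 49.189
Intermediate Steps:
√(b(56) + (29*83 + k(9))) = √(√(-43 + 56) + (29*83 + 9)) = √(√13 + (2407 + 9)) = √(√13 + 2416) = √(2416 + √13)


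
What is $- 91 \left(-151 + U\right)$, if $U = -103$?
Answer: $23114$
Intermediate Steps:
$- 91 \left(-151 + U\right) = - 91 \left(-151 - 103\right) = \left(-91\right) \left(-254\right) = 23114$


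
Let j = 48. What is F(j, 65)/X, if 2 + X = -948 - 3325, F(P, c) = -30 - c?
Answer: 1/45 ≈ 0.022222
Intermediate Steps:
X = -4275 (X = -2 + (-948 - 3325) = -2 - 4273 = -4275)
F(j, 65)/X = (-30 - 1*65)/(-4275) = (-30 - 65)*(-1/4275) = -95*(-1/4275) = 1/45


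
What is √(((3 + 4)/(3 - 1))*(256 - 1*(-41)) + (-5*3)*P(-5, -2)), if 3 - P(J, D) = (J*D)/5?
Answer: √4098/2 ≈ 32.008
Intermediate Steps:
P(J, D) = 3 - D*J/5 (P(J, D) = 3 - J*D/5 = 3 - D*J/5)
√(((3 + 4)/(3 - 1))*(256 - 1*(-41)) + (-5*3)*P(-5, -2)) = √(((3 + 4)/(3 - 1))*(256 - 1*(-41)) + (-5*3)*(3 - ⅕*(-2)*(-5))) = √((7/2)*(256 + 41) - 15*(3 - 2)) = √((7*(½))*297 - 15*1) = √((7/2)*297 - 15) = √(2079/2 - 15) = √(2049/2) = √4098/2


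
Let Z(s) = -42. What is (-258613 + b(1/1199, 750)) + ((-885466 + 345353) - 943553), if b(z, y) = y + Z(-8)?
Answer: -1741571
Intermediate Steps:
b(z, y) = -42 + y (b(z, y) = y - 42 = -42 + y)
(-258613 + b(1/1199, 750)) + ((-885466 + 345353) - 943553) = (-258613 + (-42 + 750)) + ((-885466 + 345353) - 943553) = (-258613 + 708) + (-540113 - 943553) = -257905 - 1483666 = -1741571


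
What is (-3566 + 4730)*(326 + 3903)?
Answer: 4922556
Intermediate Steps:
(-3566 + 4730)*(326 + 3903) = 1164*4229 = 4922556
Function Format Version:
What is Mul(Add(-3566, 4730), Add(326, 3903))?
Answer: 4922556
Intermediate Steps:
Mul(Add(-3566, 4730), Add(326, 3903)) = Mul(1164, 4229) = 4922556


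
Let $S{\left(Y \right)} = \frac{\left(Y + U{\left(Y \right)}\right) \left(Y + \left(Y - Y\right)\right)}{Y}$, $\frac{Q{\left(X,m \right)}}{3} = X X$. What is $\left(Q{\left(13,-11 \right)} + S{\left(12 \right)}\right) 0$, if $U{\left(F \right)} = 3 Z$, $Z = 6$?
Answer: $0$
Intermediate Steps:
$U{\left(F \right)} = 18$ ($U{\left(F \right)} = 3 \cdot 6 = 18$)
$Q{\left(X,m \right)} = 3 X^{2}$ ($Q{\left(X,m \right)} = 3 X X = 3 X^{2}$)
$S{\left(Y \right)} = 18 + Y$ ($S{\left(Y \right)} = \frac{\left(Y + 18\right) \left(Y + \left(Y - Y\right)\right)}{Y} = \frac{\left(18 + Y\right) \left(Y + 0\right)}{Y} = \frac{\left(18 + Y\right) Y}{Y} = \frac{Y \left(18 + Y\right)}{Y} = 18 + Y$)
$\left(Q{\left(13,-11 \right)} + S{\left(12 \right)}\right) 0 = \left(3 \cdot 13^{2} + \left(18 + 12\right)\right) 0 = \left(3 \cdot 169 + 30\right) 0 = \left(507 + 30\right) 0 = 537 \cdot 0 = 0$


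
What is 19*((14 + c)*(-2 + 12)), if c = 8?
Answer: 4180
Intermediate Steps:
19*((14 + c)*(-2 + 12)) = 19*((14 + 8)*(-2 + 12)) = 19*(22*10) = 19*220 = 4180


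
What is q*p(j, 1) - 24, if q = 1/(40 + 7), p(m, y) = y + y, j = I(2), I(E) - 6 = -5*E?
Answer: -1126/47 ≈ -23.957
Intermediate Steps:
I(E) = 6 - 5*E
j = -4 (j = 6 - 5*2 = 6 - 10 = -4)
p(m, y) = 2*y
q = 1/47 ≈ 0.021277
q*p(j, 1) - 24 = (2*1)/47 - 24 = (1/47)*2 - 24 = 2/47 - 24 = -1126/47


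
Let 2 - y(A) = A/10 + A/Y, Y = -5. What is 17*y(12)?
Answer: 272/5 ≈ 54.400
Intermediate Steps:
y(A) = 2 + A/10 (y(A) = 2 - (A/10 + A/(-5)) = 2 - (A*(⅒) + A*(-⅕)) = 2 - (A/10 - A/5) = 2 - (-1)*A/10 = 2 + A/10)
17*y(12) = 17*(2 + (⅒)*12) = 17*(2 + 6/5) = 17*(16/5) = 272/5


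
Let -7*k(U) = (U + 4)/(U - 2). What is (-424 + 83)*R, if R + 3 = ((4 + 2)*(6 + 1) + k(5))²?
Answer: -28826094/49 ≈ -5.8829e+5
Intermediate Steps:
k(U) = -(4 + U)/(7*(-2 + U)) (k(U) = -(U + 4)/(7*(U - 2)) = -(4 + U)/(7*(-2 + U)))
R = 84534/49 (R = -3 + ((4 + 2)*(6 + 1) + (-4 - 1*5)/(7*(-2 + 5)))² = -3 + (6*7 + (⅐)*(-4 - 5)/3)² = -3 + (42 + (⅐)*(⅓)*(-9))² = -3 + (42 - 3/7)² = -3 + (291/7)² = -3 + 84681/49 = 84534/49 ≈ 1725.2)
(-424 + 83)*R = (-424 + 83)*(84534/49) = -341*84534/49 = -28826094/49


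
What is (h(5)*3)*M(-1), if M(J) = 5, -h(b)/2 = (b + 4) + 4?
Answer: -390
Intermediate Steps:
h(b) = -16 - 2*b (h(b) = -2*((b + 4) + 4) = -2*((4 + b) + 4) = -2*(8 + b) = -16 - 2*b)
(h(5)*3)*M(-1) = ((-16 - 2*5)*3)*5 = ((-16 - 10)*3)*5 = -26*3*5 = -78*5 = -390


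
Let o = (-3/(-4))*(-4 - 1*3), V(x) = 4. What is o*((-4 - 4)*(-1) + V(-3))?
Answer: -63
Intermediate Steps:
o = -21/4 (o = (-3*(-¼))*(-4 - 3) = (¾)*(-7) = -21/4 ≈ -5.2500)
o*((-4 - 4)*(-1) + V(-3)) = -21*((-4 - 4)*(-1) + 4)/4 = -21*(-8*(-1) + 4)/4 = -21*(8 + 4)/4 = -21/4*12 = -63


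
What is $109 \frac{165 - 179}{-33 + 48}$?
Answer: $- \frac{1526}{15} \approx -101.73$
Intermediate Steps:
$109 \frac{165 - 179}{-33 + 48} = 109 \left(- \frac{14}{15}\right) = - \frac{1526}{15}$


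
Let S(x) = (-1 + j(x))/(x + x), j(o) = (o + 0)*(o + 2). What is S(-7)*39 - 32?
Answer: -887/7 ≈ -126.71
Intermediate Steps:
j(o) = o*(2 + o)
S(x) = (-1 + x*(2 + x))/(2*x) (S(x) = (-1 + x*(2 + x))/(x + x) = (-1 + x*(2 + x))/((2*x)) = (-1 + x*(2 + x))*(1/(2*x)) = (-1 + x*(2 + x))/(2*x))
S(-7)*39 - 32 = ((1/2)*(-1 - 7*(2 - 7))/(-7))*39 - 32 = ((1/2)*(-1/7)*(-1 - 7*(-5)))*39 - 32 = ((1/2)*(-1/7)*(-1 + 35))*39 - 32 = ((1/2)*(-1/7)*34)*39 - 32 = -17/7*39 - 32 = -663/7 - 32 = -887/7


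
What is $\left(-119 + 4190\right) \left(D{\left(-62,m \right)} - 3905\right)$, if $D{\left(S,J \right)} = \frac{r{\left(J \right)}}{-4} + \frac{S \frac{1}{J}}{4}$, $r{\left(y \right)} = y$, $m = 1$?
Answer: $- \frac{63845493}{4} \approx -1.5961 \cdot 10^{7}$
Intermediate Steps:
$D{\left(S,J \right)} = - \frac{J}{4} + \frac{S}{4 J}$ ($D{\left(S,J \right)} = \frac{J}{-4} + \frac{S \frac{1}{J}}{4} = J \left(- \frac{1}{4}\right) + \frac{S}{J} \frac{1}{4} = - \frac{J}{4} + \frac{S}{4 J}$)
$\left(-119 + 4190\right) \left(D{\left(-62,m \right)} - 3905\right) = \left(-119 + 4190\right) \left(\frac{-62 - 1^{2}}{4 \cdot 1} - 3905\right) = 4071 \left(\frac{1}{4} \cdot 1 \left(-62 - 1\right) - 3905\right) = 4071 \left(\frac{1}{4} \cdot 1 \left(-63\right) - 3905\right) = 4071 \left(- \frac{63}{4} - 3905\right) = 4071 \left(- \frac{15683}{4}\right) = - \frac{63845493}{4}$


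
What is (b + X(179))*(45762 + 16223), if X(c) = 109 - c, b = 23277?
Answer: 1438485895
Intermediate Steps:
(b + X(179))*(45762 + 16223) = (23277 + (109 - 1*179))*(45762 + 16223) = (23277 + (109 - 179))*61985 = (23277 - 70)*61985 = 23207*61985 = 1438485895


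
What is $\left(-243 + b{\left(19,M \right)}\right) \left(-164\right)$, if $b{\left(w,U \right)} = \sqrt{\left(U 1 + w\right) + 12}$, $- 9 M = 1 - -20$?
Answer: $39852 - \frac{164 \sqrt{258}}{3} \approx 38974.0$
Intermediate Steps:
$M = - \frac{7}{3}$ ($M = - \frac{1 - -20}{9} = - \frac{1 + 20}{9} = \left(- \frac{1}{9}\right) 21 = - \frac{7}{3} \approx -2.3333$)
$b{\left(w,U \right)} = \sqrt{12 + U + w}$ ($b{\left(w,U \right)} = \sqrt{\left(U + w\right) + 12} = \sqrt{12 + U + w}$)
$\left(-243 + b{\left(19,M \right)}\right) \left(-164\right) = \left(-243 + \sqrt{12 - \frac{7}{3} + 19}\right) \left(-164\right) = \left(-243 + \sqrt{\frac{86}{3}}\right) \left(-164\right) = \left(-243 + \frac{\sqrt{258}}{3}\right) \left(-164\right) = 39852 - \frac{164 \sqrt{258}}{3}$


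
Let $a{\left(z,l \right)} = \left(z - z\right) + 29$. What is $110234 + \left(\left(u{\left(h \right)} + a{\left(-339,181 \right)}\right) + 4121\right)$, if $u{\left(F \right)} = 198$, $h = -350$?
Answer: $114582$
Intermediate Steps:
$a{\left(z,l \right)} = 29$ ($a{\left(z,l \right)} = 0 + 29 = 29$)
$110234 + \left(\left(u{\left(h \right)} + a{\left(-339,181 \right)}\right) + 4121\right) = 110234 + \left(\left(198 + 29\right) + 4121\right) = 110234 + \left(227 + 4121\right) = 110234 + 4348 = 114582$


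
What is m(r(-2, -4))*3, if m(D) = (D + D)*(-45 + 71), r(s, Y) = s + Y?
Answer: -936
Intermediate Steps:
r(s, Y) = Y + s
m(D) = 52*D (m(D) = (2*D)*26 = 52*D)
m(r(-2, -4))*3 = (52*(-4 - 2))*3 = (52*(-6))*3 = -312*3 = -936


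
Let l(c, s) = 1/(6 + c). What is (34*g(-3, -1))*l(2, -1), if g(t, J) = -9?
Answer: -153/4 ≈ -38.250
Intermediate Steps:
(34*g(-3, -1))*l(2, -1) = (34*(-9))/(6 + 2) = -306/8 = -306*⅛ = -153/4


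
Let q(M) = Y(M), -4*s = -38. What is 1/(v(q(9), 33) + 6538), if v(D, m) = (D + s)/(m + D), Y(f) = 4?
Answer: 74/483839 ≈ 0.00015294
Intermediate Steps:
s = 19/2 (s = -¼*(-38) = 19/2 ≈ 9.5000)
q(M) = 4
v(D, m) = (19/2 + D)/(D + m) (v(D, m) = (D + 19/2)/(m + D) = (19/2 + D)/(D + m))
1/(v(q(9), 33) + 6538) = 1/((19/2 + 4)/(4 + 33) + 6538) = 1/((27/2)/37 + 6538) = 1/((1/37)*(27/2) + 6538) = 1/(27/74 + 6538) = 1/(483839/74) = 74/483839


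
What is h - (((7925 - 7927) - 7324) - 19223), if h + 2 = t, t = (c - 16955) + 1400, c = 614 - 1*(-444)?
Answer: 12050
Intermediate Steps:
c = 1058 (c = 614 + 444 = 1058)
t = -14497 (t = (1058 - 16955) + 1400 = -15897 + 1400 = -14497)
h = -14499 (h = -2 - 14497 = -14499)
h - (((7925 - 7927) - 7324) - 19223) = -14499 - (((7925 - 7927) - 7324) - 19223) = -14499 - ((-2 - 7324) - 19223) = -14499 - (-7326 - 19223) = -14499 - 1*(-26549) = -14499 + 26549 = 12050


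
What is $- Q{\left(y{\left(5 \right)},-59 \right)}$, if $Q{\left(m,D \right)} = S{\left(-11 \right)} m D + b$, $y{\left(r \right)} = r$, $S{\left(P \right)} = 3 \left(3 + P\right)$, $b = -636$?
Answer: $-6444$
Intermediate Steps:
$S{\left(P \right)} = 9 + 3 P$
$Q{\left(m,D \right)} = -636 - 24 D m$ ($Q{\left(m,D \right)} = \left(9 + 3 \left(-11\right)\right) m D - 636 = \left(9 - 33\right) m D - 636 = - 24 m D - 636 = - 24 D m - 636 = -636 - 24 D m$)
$- Q{\left(y{\left(5 \right)},-59 \right)} = - (-636 - \left(-1416\right) 5) = - (-636 + 7080) = \left(-1\right) 6444 = -6444$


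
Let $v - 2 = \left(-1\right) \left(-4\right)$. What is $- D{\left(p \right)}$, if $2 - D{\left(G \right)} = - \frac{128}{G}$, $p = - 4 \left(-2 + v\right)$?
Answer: $6$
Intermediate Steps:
$v = 6$ ($v = 2 - -4 = 2 + 4 = 6$)
$p = -16$ ($p = - 4 \left(-2 + 6\right) = \left(-4\right) 4 = -16$)
$D{\left(G \right)} = 2 + \frac{128}{G}$ ($D{\left(G \right)} = 2 - - \frac{128}{G} = 2 + \frac{128}{G}$)
$- D{\left(p \right)} = - (2 + \frac{128}{-16}) = - (2 + 128 \left(- \frac{1}{16}\right)) = - (2 - 8) = \left(-1\right) \left(-6\right) = 6$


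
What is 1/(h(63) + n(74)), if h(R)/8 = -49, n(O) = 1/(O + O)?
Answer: -148/58015 ≈ -0.0025511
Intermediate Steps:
n(O) = 1/(2*O)
h(R) = -392 (h(R) = 8*(-49) = -392)
1/(h(63) + n(74)) = 1/(-392 + (½)/74) = 1/(-392 + (½)*(1/74)) = 1/(-392 + 1/148) = 1/(-58015/148) = -148/58015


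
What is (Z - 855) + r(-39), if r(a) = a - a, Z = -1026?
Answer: -1881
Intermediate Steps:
r(a) = 0
(Z - 855) + r(-39) = (-1026 - 855) + 0 = -1881 + 0 = -1881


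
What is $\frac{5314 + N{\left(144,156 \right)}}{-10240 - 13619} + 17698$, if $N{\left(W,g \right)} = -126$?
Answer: $\frac{422251394}{23859} \approx 17698.0$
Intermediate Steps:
$\frac{5314 + N{\left(144,156 \right)}}{-10240 - 13619} + 17698 = \frac{5314 - 126}{-10240 - 13619} + 17698 = \frac{5188}{-23859} + 17698 = 5188 \left(- \frac{1}{23859}\right) + 17698 = - \frac{5188}{23859} + 17698 = \frac{422251394}{23859}$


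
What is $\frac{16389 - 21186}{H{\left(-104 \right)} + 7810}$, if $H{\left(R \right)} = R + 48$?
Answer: $- \frac{4797}{7754} \approx -0.61865$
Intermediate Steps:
$H{\left(R \right)} = 48 + R$
$\frac{16389 - 21186}{H{\left(-104 \right)} + 7810} = \frac{16389 - 21186}{\left(48 - 104\right) + 7810} = - \frac{4797}{-56 + 7810} = - \frac{4797}{7754}$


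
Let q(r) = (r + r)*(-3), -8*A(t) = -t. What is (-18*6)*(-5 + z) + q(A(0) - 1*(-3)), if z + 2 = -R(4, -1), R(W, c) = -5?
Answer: 198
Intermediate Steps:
A(t) = t/8 (A(t) = -(-1)*t/8 = t/8)
z = 3 (z = -2 - 1*(-5) = -2 + 5 = 3)
q(r) = -6*r (q(r) = (2*r)*(-3) = -6*r)
(-18*6)*(-5 + z) + q(A(0) - 1*(-3)) = (-18*6)*(-5 + 3) - 6*((1/8)*0 - 1*(-3)) = -108*(-2) - 6*(0 + 3) = 216 - 6*3 = 216 - 18 = 198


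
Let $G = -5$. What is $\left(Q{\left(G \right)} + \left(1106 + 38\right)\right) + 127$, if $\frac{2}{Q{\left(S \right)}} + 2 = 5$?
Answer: $\frac{3815}{3} \approx 1271.7$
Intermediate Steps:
$Q{\left(S \right)} = \frac{2}{3}$ ($Q{\left(S \right)} = \frac{2}{-2 + 5} = \frac{2}{3}$)
$\left(Q{\left(G \right)} + \left(1106 + 38\right)\right) + 127 = \left(\frac{2}{3} + \left(1106 + 38\right)\right) + 127 = \left(\frac{2}{3} + 1144\right) + 127 = \frac{3434}{3} + 127 = \frac{3815}{3}$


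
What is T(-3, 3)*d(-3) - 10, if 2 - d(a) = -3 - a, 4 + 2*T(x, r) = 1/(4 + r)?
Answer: -97/7 ≈ -13.857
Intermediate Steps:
T(x, r) = -2 + 1/(2*(4 + r))
d(a) = 5 + a (d(a) = 2 - (-3 - a) = 2 + (3 + a) = 5 + a)
T(-3, 3)*d(-3) - 10 = ((-15 - 4*3)/(2*(4 + 3)))*(5 - 3) - 10 = ((1/2)*(-15 - 12)/7)*2 - 10 = ((1/2)*(1/7)*(-27))*2 - 10 = -27/14*2 - 10 = -27/7 - 10 = -97/7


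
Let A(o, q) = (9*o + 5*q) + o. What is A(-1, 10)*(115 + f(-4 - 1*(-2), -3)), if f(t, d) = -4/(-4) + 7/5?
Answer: 4696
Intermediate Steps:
f(t, d) = 12/5 (f(t, d) = -4*(-¼) + 7*(⅕) = 1 + 7/5 = 12/5)
A(o, q) = 5*q + 10*o (A(o, q) = (5*q + 9*o) + o = 5*q + 10*o)
A(-1, 10)*(115 + f(-4 - 1*(-2), -3)) = (5*10 + 10*(-1))*(115 + 12/5) = (50 - 10)*(587/5) = 40*(587/5) = 4696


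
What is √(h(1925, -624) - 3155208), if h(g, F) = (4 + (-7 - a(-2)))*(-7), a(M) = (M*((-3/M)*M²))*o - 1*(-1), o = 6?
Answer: 2*I*√788921 ≈ 1776.4*I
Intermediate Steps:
a(M) = 1 - 18*M² (a(M) = (M*((-3/M)*M²))*6 - 1*(-1) = (M*(-3*M))*6 + 1 = -3*M²*6 + 1 = -18*M² + 1 = 1 - 18*M²)
h(g, F) = -476 (h(g, F) = (4 + (-7 - (1 - 18*(-2)²)))*(-7) = (4 + (-7 - (1 - 18*4)))*(-7) = (4 + (-7 - (1 - 72)))*(-7) = (4 + (-7 - 1*(-71)))*(-7) = (4 + (-7 + 71))*(-7) = (4 + 64)*(-7) = 68*(-7) = -476)
√(h(1925, -624) - 3155208) = √(-476 - 3155208) = √(-3155684) = 2*I*√788921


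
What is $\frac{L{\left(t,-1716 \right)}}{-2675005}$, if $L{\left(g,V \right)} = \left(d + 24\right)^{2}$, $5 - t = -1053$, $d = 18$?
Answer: $- \frac{1764}{2675005} \approx -0.00065944$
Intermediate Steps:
$t = 1058$ ($t = 5 - -1053 = 5 + 1053 = 1058$)
$L{\left(g,V \right)} = 1764$ ($L{\left(g,V \right)} = \left(18 + 24\right)^{2} = 42^{2} = 1764$)
$\frac{L{\left(t,-1716 \right)}}{-2675005} = \frac{1764}{-2675005} = 1764 \left(- \frac{1}{2675005}\right) = - \frac{1764}{2675005}$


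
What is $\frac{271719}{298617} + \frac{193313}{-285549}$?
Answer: $\frac{601895170}{2583932901} \approx 0.23294$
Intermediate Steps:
$\frac{271719}{298617} + \frac{193313}{-285549} = 271719 \cdot \frac{1}{298617} + 193313 \left(- \frac{1}{285549}\right) = \frac{90573}{99539} - \frac{193313}{285549} = \frac{601895170}{2583932901}$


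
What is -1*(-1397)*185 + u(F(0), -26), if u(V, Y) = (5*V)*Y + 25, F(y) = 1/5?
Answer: 258444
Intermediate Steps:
F(y) = 1/5
u(V, Y) = 25 + 5*V*Y (u(V, Y) = 5*V*Y + 25 = 25 + 5*V*Y)
-1*(-1397)*185 + u(F(0), -26) = -1*(-1397)*185 + (25 + 5*(1/5)*(-26)) = 1397*185 + (25 - 26) = 258445 - 1 = 258444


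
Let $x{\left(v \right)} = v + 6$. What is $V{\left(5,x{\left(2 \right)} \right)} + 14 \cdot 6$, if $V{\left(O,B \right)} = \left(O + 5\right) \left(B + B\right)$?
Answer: $244$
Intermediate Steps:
$x{\left(v \right)} = 6 + v$
$V{\left(O,B \right)} = 2 B \left(5 + O\right)$ ($V{\left(O,B \right)} = \left(5 + O\right) 2 B = 2 B \left(5 + O\right)$)
$V{\left(5,x{\left(2 \right)} \right)} + 14 \cdot 6 = 2 \left(6 + 2\right) \left(5 + 5\right) + 14 \cdot 6 = 2 \cdot 8 \cdot 10 + 84 = 160 + 84 = 244$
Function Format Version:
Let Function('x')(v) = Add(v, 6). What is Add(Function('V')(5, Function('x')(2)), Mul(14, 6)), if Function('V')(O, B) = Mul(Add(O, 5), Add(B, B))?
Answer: 244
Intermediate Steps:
Function('x')(v) = Add(6, v)
Function('V')(O, B) = Mul(2, B, Add(5, O)) (Function('V')(O, B) = Mul(Add(5, O), Mul(2, B)) = Mul(2, B, Add(5, O)))
Add(Function('V')(5, Function('x')(2)), Mul(14, 6)) = Add(Mul(2, Add(6, 2), Add(5, 5)), Mul(14, 6)) = Add(Mul(2, 8, 10), 84) = Add(160, 84) = 244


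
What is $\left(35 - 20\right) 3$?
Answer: $45$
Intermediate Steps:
$\left(35 - 20\right) 3 = 15 \cdot 3 = 45$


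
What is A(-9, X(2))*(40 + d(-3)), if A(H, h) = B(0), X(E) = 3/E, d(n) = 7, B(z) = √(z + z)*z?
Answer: 0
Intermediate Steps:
B(z) = √2*z^(3/2) (B(z) = √(2*z)*z = (√2*√z)*z = √2*z^(3/2))
A(H, h) = 0 (A(H, h) = √2*0^(3/2) = √2*0 = 0)
A(-9, X(2))*(40 + d(-3)) = 0*(40 + 7) = 0*47 = 0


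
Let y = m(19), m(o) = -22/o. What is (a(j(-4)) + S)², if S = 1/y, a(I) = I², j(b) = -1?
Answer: 9/484 ≈ 0.018595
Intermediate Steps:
y = -22/19 ≈ -1.1579
S = -19/22 (S = 1/(-22/19) = -19/22 ≈ -0.86364)
(a(j(-4)) + S)² = ((-1)² - 19/22)² = (1 - 19/22)² = (3/22)² = 9/484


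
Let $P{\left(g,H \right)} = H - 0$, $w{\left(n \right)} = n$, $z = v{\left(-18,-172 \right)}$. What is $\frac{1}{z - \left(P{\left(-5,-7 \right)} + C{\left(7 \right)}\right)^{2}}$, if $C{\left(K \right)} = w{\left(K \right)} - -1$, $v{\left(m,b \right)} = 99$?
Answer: $\frac{1}{98} \approx 0.010204$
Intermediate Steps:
$z = 99$
$P{\left(g,H \right)} = H$ ($P{\left(g,H \right)} = H + 0 = H$)
$C{\left(K \right)} = 1 + K$ ($C{\left(K \right)} = K - -1 = K + 1 = 1 + K$)
$\frac{1}{z - \left(P{\left(-5,-7 \right)} + C{\left(7 \right)}\right)^{2}} = \frac{1}{99 - \left(-7 + \left(1 + 7\right)\right)^{2}} = \frac{1}{99 - \left(-7 + 8\right)^{2}} = \frac{1}{99 - 1^{2}} = \frac{1}{99 - 1} = \frac{1}{98}$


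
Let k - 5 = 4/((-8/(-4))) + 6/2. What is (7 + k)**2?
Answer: 289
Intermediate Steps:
k = 10 (k = 5 + (4/((-8/(-4))) + 6/2) = 5 + (4/((-8*(-1)/4)) + 6*(1/2)) = 5 + (4/((-2*(-1))) + 3) = 5 + (4/2 + 3) = 5 + (4*(1/2) + 3) = 5 + (2 + 3) = 5 + 5 = 10)
(7 + k)**2 = (7 + 10)**2 = 17**2 = 289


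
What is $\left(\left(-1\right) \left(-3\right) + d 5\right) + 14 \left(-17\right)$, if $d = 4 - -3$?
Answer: $-200$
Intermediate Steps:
$d = 7$ ($d = 4 + 3 = 7$)
$\left(\left(-1\right) \left(-3\right) + d 5\right) + 14 \left(-17\right) = \left(\left(-1\right) \left(-3\right) + 7 \cdot 5\right) + 14 \left(-17\right) = \left(3 + 35\right) - 238 = 38 - 238 = -200$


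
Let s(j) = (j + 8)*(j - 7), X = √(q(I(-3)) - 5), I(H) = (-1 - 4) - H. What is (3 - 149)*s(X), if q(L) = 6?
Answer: 7884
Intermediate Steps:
I(H) = -5 - H
X = 1 (X = √(6 - 5) = √1 = 1)
s(j) = (-7 + j)*(8 + j) (s(j) = (8 + j)*(-7 + j) = (-7 + j)*(8 + j))
(3 - 149)*s(X) = (3 - 149)*(-56 + 1 + 1²) = -146*(-56 + 1 + 1) = -146*(-54) = 7884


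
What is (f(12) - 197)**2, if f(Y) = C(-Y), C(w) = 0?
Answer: 38809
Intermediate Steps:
f(Y) = 0
(f(12) - 197)**2 = (0 - 197)**2 = (-197)**2 = 38809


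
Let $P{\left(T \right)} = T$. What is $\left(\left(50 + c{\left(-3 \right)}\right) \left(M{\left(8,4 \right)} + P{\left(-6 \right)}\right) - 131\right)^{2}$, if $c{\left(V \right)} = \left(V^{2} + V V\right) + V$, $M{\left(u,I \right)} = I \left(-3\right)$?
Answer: $1692601$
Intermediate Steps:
$M{\left(u,I \right)} = - 3 I$
$c{\left(V \right)} = V + 2 V^{2}$ ($c{\left(V \right)} = \left(V^{2} + V^{2}\right) + V = 2 V^{2} + V = V + 2 V^{2}$)
$\left(\left(50 + c{\left(-3 \right)}\right) \left(M{\left(8,4 \right)} + P{\left(-6 \right)}\right) - 131\right)^{2} = \left(\left(50 - 3 \left(1 + 2 \left(-3\right)\right)\right) \left(\left(-3\right) 4 - 6\right) - 131\right)^{2} = \left(\left(50 - 3 \left(1 - 6\right)\right) \left(-12 - 6\right) - 131\right)^{2} = \left(\left(50 - -15\right) \left(-18\right) - 131\right)^{2} = \left(\left(50 + 15\right) \left(-18\right) - 131\right)^{2} = \left(65 \left(-18\right) - 131\right)^{2} = \left(-1170 - 131\right)^{2} = \left(-1301\right)^{2} = 1692601$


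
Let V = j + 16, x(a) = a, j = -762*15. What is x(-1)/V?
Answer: 1/11414 ≈ 8.7612e-5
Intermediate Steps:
j = -11430
V = -11414 (V = -11430 + 16 = -11414)
x(-1)/V = -1/(-11414) = -1*(-1/11414) = 1/11414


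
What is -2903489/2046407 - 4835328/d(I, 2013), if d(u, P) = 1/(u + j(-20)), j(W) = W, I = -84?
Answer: 1029085100012095/2046407 ≈ 5.0287e+8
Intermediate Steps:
d(u, P) = 1/(-20 + u) (d(u, P) = 1/(u - 20) = 1/(-20 + u))
-2903489/2046407 - 4835328/d(I, 2013) = -2903489/2046407 - 4835328/(1/(-20 - 84)) = -2903489*1/2046407 - 4835328/(1/(-104)) = -2903489/2046407 - 4835328/(-1/104) = -2903489/2046407 - 4835328*(-104) = -2903489/2046407 + 502874112 = 1029085100012095/2046407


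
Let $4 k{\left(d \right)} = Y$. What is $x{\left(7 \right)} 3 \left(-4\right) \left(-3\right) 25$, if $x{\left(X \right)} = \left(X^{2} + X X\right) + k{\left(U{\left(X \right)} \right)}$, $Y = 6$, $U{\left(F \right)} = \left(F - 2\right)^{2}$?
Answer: $89550$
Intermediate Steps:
$U{\left(F \right)} = \left(-2 + F\right)^{2}$
$k{\left(d \right)} = \frac{3}{2}$ ($k{\left(d \right)} = \frac{1}{4} \cdot 6 = \frac{3}{2}$)
$x{\left(X \right)} = \frac{3}{2} + 2 X^{2}$ ($x{\left(X \right)} = \left(X^{2} + X X\right) + \frac{3}{2} = \left(X^{2} + X^{2}\right) + \frac{3}{2} = 2 X^{2} + \frac{3}{2} = \frac{3}{2} + 2 X^{2}$)
$x{\left(7 \right)} 3 \left(-4\right) \left(-3\right) 25 = \left(\frac{3}{2} + 2 \cdot 7^{2}\right) 3 \left(-4\right) \left(-3\right) 25 = \left(\frac{3}{2} + 2 \cdot 49\right) \left(\left(-12\right) \left(-3\right)\right) 25 = \left(\frac{3}{2} + 98\right) 36 \cdot 25 = \frac{199}{2} \cdot 36 \cdot 25 = 3582 \cdot 25 = 89550$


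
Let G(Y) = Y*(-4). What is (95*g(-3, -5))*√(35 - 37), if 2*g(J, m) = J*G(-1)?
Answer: -570*I*√2 ≈ -806.1*I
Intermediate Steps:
G(Y) = -4*Y
g(J, m) = 2*J (g(J, m) = (J*(-4*(-1)))/2 = (J*4)/2 = (4*J)/2 = 2*J)
(95*g(-3, -5))*√(35 - 37) = (95*(2*(-3)))*√(35 - 37) = (95*(-6))*√(-2) = -570*I*√2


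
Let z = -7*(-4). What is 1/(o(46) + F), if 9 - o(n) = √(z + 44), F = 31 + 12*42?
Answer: 68/36983 + 3*√2/147932 ≈ 0.0018674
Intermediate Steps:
F = 535 (F = 31 + 504 = 535)
z = 28
o(n) = 9 - 6*√2 (o(n) = 9 - √(28 + 44) = 9 - √72 = 9 - 6*√2)
1/(o(46) + F) = 1/((9 - 6*√2) + 535) = 1/(544 - 6*√2)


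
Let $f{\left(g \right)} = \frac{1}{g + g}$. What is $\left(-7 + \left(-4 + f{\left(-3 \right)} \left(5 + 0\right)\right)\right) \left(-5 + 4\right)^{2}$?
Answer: $- \frac{71}{6} \approx -11.833$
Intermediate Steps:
$f{\left(g \right)} = \frac{1}{2 g}$
$\left(-7 + \left(-4 + f{\left(-3 \right)} \left(5 + 0\right)\right)\right) \left(-5 + 4\right)^{2} = \left(-7 - \left(4 - \frac{1}{2 \left(-3\right)} \left(5 + 0\right)\right)\right) \left(-5 + 4\right)^{2} = \left(-7 - \left(4 - \frac{1}{2} \left(- \frac{1}{3}\right) 5\right)\right) \left(-1\right)^{2} = \left(-7 - \frac{29}{6}\right) 1 = \left(- \frac{71}{6}\right) 1 = - \frac{71}{6}$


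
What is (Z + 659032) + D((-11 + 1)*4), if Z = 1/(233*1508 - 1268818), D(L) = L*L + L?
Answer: 606062772767/917454 ≈ 6.6059e+5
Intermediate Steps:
D(L) = L + L² (D(L) = L² + L = L + L²)
Z = -1/917454 (Z = 1/(351364 - 1268818) = 1/(-917454) = -1/917454 ≈ -1.0900e-6)
(Z + 659032) + D((-11 + 1)*4) = (-1/917454 + 659032) + ((-11 + 1)*4)*(1 + (-11 + 1)*4) = 604631544527/917454 + (-10*4)*(1 - 10*4) = 604631544527/917454 - 40*(1 - 40) = 604631544527/917454 - 40*(-39) = 604631544527/917454 + 1560 = 606062772767/917454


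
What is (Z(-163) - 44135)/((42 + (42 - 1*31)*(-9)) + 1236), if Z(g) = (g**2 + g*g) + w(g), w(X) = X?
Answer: 8840/1179 ≈ 7.4979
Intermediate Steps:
Z(g) = g + 2*g**2 (Z(g) = (g**2 + g*g) + g = (g**2 + g**2) + g = 2*g**2 + g = g + 2*g**2)
(Z(-163) - 44135)/((42 + (42 - 1*31)*(-9)) + 1236) = (-163*(1 + 2*(-163)) - 44135)/((42 + (42 - 1*31)*(-9)) + 1236) = (-163*(1 - 326) - 44135)/((42 + (42 - 31)*(-9)) + 1236) = (-163*(-325) - 44135)/((42 + 11*(-9)) + 1236) = (52975 - 44135)/((42 - 99) + 1236) = 8840/(-57 + 1236) = 8840/1179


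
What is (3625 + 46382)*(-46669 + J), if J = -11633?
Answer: -2915508114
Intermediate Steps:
(3625 + 46382)*(-46669 + J) = (3625 + 46382)*(-46669 - 11633) = 50007*(-58302) = -2915508114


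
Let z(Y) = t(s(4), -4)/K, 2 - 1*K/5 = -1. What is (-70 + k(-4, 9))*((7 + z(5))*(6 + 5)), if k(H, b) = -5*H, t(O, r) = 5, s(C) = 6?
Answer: -12100/3 ≈ -4033.3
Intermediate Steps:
K = 15 (K = 10 - 5*(-1) = 10 + 5 = 15)
z(Y) = 1/3 (z(Y) = 5/15 = 5*(1/15) = 1/3)
(-70 + k(-4, 9))*((7 + z(5))*(6 + 5)) = (-70 - 5*(-4))*((7 + 1/3)*(6 + 5)) = (-70 + 20)*((22/3)*11) = -50*242/3 = -12100/3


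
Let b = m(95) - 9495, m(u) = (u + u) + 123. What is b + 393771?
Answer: 384589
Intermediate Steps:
m(u) = 123 + 2*u (m(u) = 2*u + 123 = 123 + 2*u)
b = -9182 (b = (123 + 2*95) - 9495 = (123 + 190) - 9495 = 313 - 9495 = -9182)
b + 393771 = -9182 + 393771 = 384589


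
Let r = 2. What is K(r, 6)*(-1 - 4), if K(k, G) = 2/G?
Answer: -5/3 ≈ -1.6667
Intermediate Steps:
K(r, 6)*(-1 - 4) = (2/6)*(-1 - 4) = (2*(1/6))*(-5) = (1/3)*(-5) = -5/3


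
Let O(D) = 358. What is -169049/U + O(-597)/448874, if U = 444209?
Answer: -37861337002/99696935333 ≈ -0.37976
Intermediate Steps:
-169049/U + O(-597)/448874 = -169049/444209 + 358/448874 = -169049*1/444209 + 358*(1/448874) = -169049/444209 + 179/224437 = -37861337002/99696935333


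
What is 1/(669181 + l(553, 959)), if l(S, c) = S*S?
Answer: 1/974990 ≈ 1.0257e-6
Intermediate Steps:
l(S, c) = S²
1/(669181 + l(553, 959)) = 1/(669181 + 553²) = 1/(669181 + 305809) = 1/974990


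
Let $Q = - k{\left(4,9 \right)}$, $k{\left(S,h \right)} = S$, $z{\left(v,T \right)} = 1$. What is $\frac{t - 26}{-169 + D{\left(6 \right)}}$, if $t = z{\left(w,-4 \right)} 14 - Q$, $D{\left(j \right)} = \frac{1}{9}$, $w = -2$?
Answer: $\frac{9}{190} \approx 0.047368$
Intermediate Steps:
$D{\left(j \right)} = \frac{1}{9}$
$Q = -4$ ($Q = \left(-1\right) 4 = -4$)
$t = 18$ ($t = 1 \cdot 14 - -4 = 14 + 4 = 18$)
$\frac{t - 26}{-169 + D{\left(6 \right)}} = \frac{18 - 26}{-169 + \frac{1}{9}} = - \frac{8}{- \frac{1520}{9}} = \left(-8\right) \left(- \frac{9}{1520}\right) = \frac{9}{190}$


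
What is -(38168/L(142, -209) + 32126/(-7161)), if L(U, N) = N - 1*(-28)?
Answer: 279135854/1296141 ≈ 215.36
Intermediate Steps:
L(U, N) = 28 + N (L(U, N) = N + 28 = 28 + N)
-(38168/L(142, -209) + 32126/(-7161)) = -(38168/(28 - 209) + 32126/(-7161)) = -(38168/(-181) + 32126*(-1/7161)) = -(38168*(-1/181) - 32126/7161) = -(-38168/181 - 32126/7161) = -1*(-279135854/1296141) = 279135854/1296141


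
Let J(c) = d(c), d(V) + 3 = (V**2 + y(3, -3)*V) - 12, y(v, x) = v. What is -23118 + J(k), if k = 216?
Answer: 24171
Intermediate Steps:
d(V) = -15 + V**2 + 3*V (d(V) = -3 + ((V**2 + 3*V) - 12) = -3 + (-12 + V**2 + 3*V) = -15 + V**2 + 3*V)
J(c) = -15 + c**2 + 3*c
-23118 + J(k) = -23118 + (-15 + 216**2 + 3*216) = -23118 + (-15 + 46656 + 648) = -23118 + 47289 = 24171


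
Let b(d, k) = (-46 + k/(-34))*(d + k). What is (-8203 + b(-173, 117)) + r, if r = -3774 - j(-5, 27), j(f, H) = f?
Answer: -156456/17 ≈ -9203.3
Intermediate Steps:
b(d, k) = (-46 - k/34)*(d + k) (b(d, k) = (-46 + k*(-1/34))*(d + k) = (-46 - k/34)*(d + k))
r = -3769 (r = -3774 - 1*(-5) = -3774 + 5 = -3769)
(-8203 + b(-173, 117)) + r = (-8203 + (-46*(-173) - 46*117 - 1/34*117² - 1/34*(-173)*117)) - 3769 = (-8203 + (7958 - 5382 - 1/34*13689 + 20241/34)) - 3769 = (-8203 + (7958 - 5382 - 13689/34 + 20241/34)) - 3769 = (-8203 + 47068/17) - 3769 = -92383/17 - 3769 = -156456/17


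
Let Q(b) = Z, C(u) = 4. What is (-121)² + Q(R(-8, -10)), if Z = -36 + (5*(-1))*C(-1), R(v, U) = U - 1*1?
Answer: 14585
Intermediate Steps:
R(v, U) = -1 + U (R(v, U) = U - 1 = -1 + U)
Z = -56 (Z = -36 + (5*(-1))*4 = -36 - 5*4 = -36 - 20 = -56)
Q(b) = -56
(-121)² + Q(R(-8, -10)) = (-121)² - 56 = 14641 - 56 = 14585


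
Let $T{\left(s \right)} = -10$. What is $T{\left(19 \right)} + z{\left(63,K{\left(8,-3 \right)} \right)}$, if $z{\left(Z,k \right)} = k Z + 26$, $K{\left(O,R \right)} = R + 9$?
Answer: $394$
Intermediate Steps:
$K{\left(O,R \right)} = 9 + R$
$z{\left(Z,k \right)} = 26 + Z k$ ($z{\left(Z,k \right)} = Z k + 26 = 26 + Z k$)
$T{\left(19 \right)} + z{\left(63,K{\left(8,-3 \right)} \right)} = -10 + \left(26 + 63 \left(9 - 3\right)\right) = -10 + \left(26 + 63 \cdot 6\right) = -10 + \left(26 + 378\right) = -10 + 404 = 394$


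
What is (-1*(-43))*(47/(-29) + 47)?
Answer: 56588/29 ≈ 1951.3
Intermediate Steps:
(-1*(-43))*(47/(-29) + 47) = 43*(47*(-1/29) + 47) = 43*(-47/29 + 47) = 43*(1316/29) = 56588/29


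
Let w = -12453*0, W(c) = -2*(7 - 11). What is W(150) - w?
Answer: 8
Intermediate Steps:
W(c) = 8 (W(c) = -2*(-4) = 8)
w = 0
W(150) - w = 8 - 1*0 = 8 + 0 = 8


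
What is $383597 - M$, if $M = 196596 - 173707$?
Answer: $360708$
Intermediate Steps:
$M = 22889$ ($M = 196596 - 173707 = 22889$)
$383597 - M = 383597 - 22889 = 360708$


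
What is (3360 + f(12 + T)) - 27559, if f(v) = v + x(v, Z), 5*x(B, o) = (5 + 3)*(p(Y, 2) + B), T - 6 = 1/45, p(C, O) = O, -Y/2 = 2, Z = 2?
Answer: -5433512/225 ≈ -24149.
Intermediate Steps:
Y = -4 (Y = -2*2 = -4)
T = 271/45 (T = 6 + 1/45 = 271/45 ≈ 6.0222)
x(B, o) = 16/5 + 8*B/5 (x(B, o) = ((5 + 3)*(2 + B))/5 = (8*(2 + B))/5 = (16 + 8*B)/5 = 16/5 + 8*B/5)
f(v) = 16/5 + 13*v/5 (f(v) = v + (16/5 + 8*v/5) = 16/5 + 13*v/5)
(3360 + f(12 + T)) - 27559 = (3360 + (16/5 + 13*(12 + 271/45)/5)) - 27559 = (3360 + (16/5 + (13/5)*(811/45))) - 27559 = (3360 + (16/5 + 10543/225)) - 27559 = (3360 + 11263/225) - 27559 = 767263/225 - 27559 = -5433512/225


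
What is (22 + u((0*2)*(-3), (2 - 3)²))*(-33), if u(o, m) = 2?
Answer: -792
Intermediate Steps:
(22 + u((0*2)*(-3), (2 - 3)²))*(-33) = (22 + 2)*(-33) = 24*(-33) = -792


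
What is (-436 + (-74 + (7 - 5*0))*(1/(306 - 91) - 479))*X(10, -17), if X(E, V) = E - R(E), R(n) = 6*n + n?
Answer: -81674256/43 ≈ -1.8994e+6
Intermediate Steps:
R(n) = 7*n
X(E, V) = -6*E (X(E, V) = E - 7*E = -6*E)
(-436 + (-74 + (7 - 5*0))*(1/(306 - 91) - 479))*X(10, -17) = (-436 + (-74 + (7 - 5*0))*(1/(306 - 91) - 479))*(-6*10) = (-436 + (-74 + (7 + 0))*(1/215 - 479))*(-60) = (-436 + (-74 + 7)*(1/215 - 479))*(-60) = (-436 - 67*(-102984/215))*(-60) = (-436 + 6899928/215)*(-60) = (6806188/215)*(-60) = -81674256/43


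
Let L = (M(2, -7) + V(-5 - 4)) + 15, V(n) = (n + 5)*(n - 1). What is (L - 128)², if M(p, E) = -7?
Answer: 6400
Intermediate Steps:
V(n) = (-1 + n)*(5 + n) (V(n) = (5 + n)*(-1 + n) = (-1 + n)*(5 + n))
L = 48 (L = (-7 + (-5 + (-5 - 4)² + 4*(-5 - 4))) + 15 = (-7 + (-5 + (-9)² + 4*(-9))) + 15 = (-7 + (-5 + 81 - 36)) + 15 = (-7 + 40) + 15 = 33 + 15 = 48)
(L - 128)² = (48 - 128)² = (-80)² = 6400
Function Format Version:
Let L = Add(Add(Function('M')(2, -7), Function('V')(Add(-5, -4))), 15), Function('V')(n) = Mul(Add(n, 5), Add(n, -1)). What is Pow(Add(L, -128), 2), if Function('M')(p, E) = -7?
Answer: 6400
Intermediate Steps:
Function('V')(n) = Mul(Add(-1, n), Add(5, n)) (Function('V')(n) = Mul(Add(5, n), Add(-1, n)) = Mul(Add(-1, n), Add(5, n)))
L = 48 (L = Add(Add(-7, Add(-5, Pow(Add(-5, -4), 2), Mul(4, Add(-5, -4)))), 15) = Add(Add(-7, Add(-5, Pow(-9, 2), Mul(4, -9))), 15) = Add(Add(-7, Add(-5, 81, -36)), 15) = Add(Add(-7, 40), 15) = Add(33, 15) = 48)
Pow(Add(L, -128), 2) = Pow(Add(48, -128), 2) = Pow(-80, 2) = 6400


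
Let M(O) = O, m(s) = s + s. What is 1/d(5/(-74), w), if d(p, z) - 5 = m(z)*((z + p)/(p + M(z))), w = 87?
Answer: 1/179 ≈ 0.0055866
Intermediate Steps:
m(s) = 2*s
d(p, z) = 5 + 2*z (d(p, z) = 5 + (2*z)*((z + p)/(p + z)) = 5 + (2*z)*((p + z)/(p + z)) = 5 + (2*z)*1 = 5 + 2*z)
1/d(5/(-74), w) = 1/(5 + 2*87) = 1/(5 + 174) = 1/179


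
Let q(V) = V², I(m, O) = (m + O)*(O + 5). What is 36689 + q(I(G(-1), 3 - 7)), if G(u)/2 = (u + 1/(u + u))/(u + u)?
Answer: 146781/4 ≈ 36695.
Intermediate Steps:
G(u) = (u + 1/(2*u))/u (G(u) = 2*((u + 1/(u + u))/(u + u)) = 2*((u + 1/(2*u))/((2*u))) = 2*((u + 1/(2*u))*(1/(2*u))) = 2*((u + 1/(2*u))/(2*u)) = (u + 1/(2*u))/u)
I(m, O) = (5 + O)*(O + m) (I(m, O) = (O + m)*(5 + O) = (5 + O)*(O + m))
36689 + q(I(G(-1), 3 - 7)) = 36689 + ((3 - 7)² + 5*(3 - 7) + 5*(1 + (½)/(-1)²) + (3 - 7)*(1 + (½)/(-1)²))² = 36689 + ((-4)² + 5*(-4) + 5*(1 + (½)*1) - 4*(1 + (½)*1))² = 36689 + (16 - 20 + 5*(1 + ½) - 4*(1 + ½))² = 36689 + (16 - 20 + 5*(3/2) - 4*3/2)² = 36689 + (16 - 20 + 15/2 - 6)² = 36689 + (-5/2)² = 36689 + 25/4 = 146781/4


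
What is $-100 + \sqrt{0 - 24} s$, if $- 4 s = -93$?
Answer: $-100 + \frac{93 i \sqrt{6}}{2} \approx -100.0 + 113.9 i$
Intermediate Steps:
$s = \frac{93}{4}$ ($s = \left(- \frac{1}{4}\right) \left(-93\right) = \frac{93}{4} \approx 23.25$)
$-100 + \sqrt{0 - 24} s = -100 + \sqrt{0 - 24} \cdot \frac{93}{4} = -100 + \sqrt{-24} \cdot \frac{93}{4} = -100 + 2 i \sqrt{6} \cdot \frac{93}{4} = -100 + \frac{93 i \sqrt{6}}{2}$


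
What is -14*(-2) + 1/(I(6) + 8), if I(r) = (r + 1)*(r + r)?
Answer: 2577/92 ≈ 28.011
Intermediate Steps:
I(r) = 2*r*(1 + r) (I(r) = (1 + r)*(2*r) = 2*r*(1 + r))
-14*(-2) + 1/(I(6) + 8) = -14*(-2) + 1/(2*6*(1 + 6) + 8) = 28 + 1/(2*6*7 + 8) = 28 + 1/(84 + 8) = 28 + 1/92 = 2577/92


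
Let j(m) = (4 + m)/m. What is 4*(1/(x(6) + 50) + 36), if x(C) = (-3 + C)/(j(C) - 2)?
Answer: 5908/41 ≈ 144.10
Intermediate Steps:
j(m) = (4 + m)/m
x(C) = (-3 + C)/(-2 + (4 + C)/C) (x(C) = (-3 + C)/((4 + C)/C - 2) = (-3 + C)/(-2 + (4 + C)/C))
4*(1/(x(6) + 50) + 36) = 4*(1/(6*(3 - 1*6)/(-4 + 6) + 50) + 36) = 4*(1/(6*(3 - 6)/2 + 50) + 36) = 4*(1/(6*(½)*(-3) + 50) + 36) = 4*(1/(-9 + 50) + 36) = 4*(1/41 + 36) = 4*(1477/41) = 5908/41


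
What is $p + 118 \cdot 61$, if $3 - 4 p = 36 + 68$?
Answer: $\frac{28691}{4} \approx 7172.8$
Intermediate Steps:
$p = - \frac{101}{4}$ ($p = \frac{3}{4} - \frac{36 + 68}{4} = \frac{3}{4} - 26 = - \frac{101}{4} \approx -25.25$)
$p + 118 \cdot 61 = - \frac{101}{4} + 118 \cdot 61 = - \frac{101}{4} + 7198 = \frac{28691}{4}$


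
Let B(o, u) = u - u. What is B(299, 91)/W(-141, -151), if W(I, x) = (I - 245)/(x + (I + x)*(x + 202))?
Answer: 0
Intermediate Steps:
B(o, u) = 0
W(I, x) = (-245 + I)/(x + (202 + x)*(I + x)) (W(I, x) = (-245 + I)/(x + (I + x)*(202 + x)) = (-245 + I)/(x + (202 + x)*(I + x)))
B(299, 91)/W(-141, -151) = 0/(((-245 - 141)/((-151)² + 202*(-141) + 203*(-151) - 141*(-151)))) = 0/((-386/(22801 - 28482 - 30653 + 21291))) = 0/((-386/(-15043))) = 0/((-1/15043*(-386))) = 0/(386/15043) = 0*(15043/386) = 0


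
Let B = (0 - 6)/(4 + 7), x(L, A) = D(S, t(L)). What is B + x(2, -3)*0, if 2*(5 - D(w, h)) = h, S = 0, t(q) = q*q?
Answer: -6/11 ≈ -0.54545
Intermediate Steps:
t(q) = q**2
D(w, h) = 5 - h/2
x(L, A) = 5 - L**2/2
B = -6/11 ≈ -0.54545
B + x(2, -3)*0 = -6/11 + (5 - 1/2*2**2)*0 = -6/11 + (5 - 1/2*4)*0 = -6/11 + (5 - 2)*0 = -6/11 + 3*0 = -6/11 + 0 = -6/11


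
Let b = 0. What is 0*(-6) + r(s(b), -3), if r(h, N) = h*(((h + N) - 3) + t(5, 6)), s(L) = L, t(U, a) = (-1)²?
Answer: 0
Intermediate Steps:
t(U, a) = 1
r(h, N) = h*(-2 + N + h) (r(h, N) = h*(((h + N) - 3) + 1) = h*(((N + h) - 3) + 1) = h*((-3 + N + h) + 1) = h*(-2 + N + h))
0*(-6) + r(s(b), -3) = 0*(-6) + 0*(-2 - 3 + 0) = 0 + 0*(-5) = 0 + 0 = 0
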